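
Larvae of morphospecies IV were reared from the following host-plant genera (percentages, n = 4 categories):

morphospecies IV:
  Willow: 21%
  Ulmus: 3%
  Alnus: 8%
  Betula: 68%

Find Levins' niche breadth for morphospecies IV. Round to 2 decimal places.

Convert percentages to proportions (divide by 100).
Σpᵢ² = 0.21² + 0.03² + 0.08² + 0.68² = 0.0441 + 0.0009 + 0.0064 + 0.4624 = 0.5138
B = 1 / 0.5138 = 1.9463

1.95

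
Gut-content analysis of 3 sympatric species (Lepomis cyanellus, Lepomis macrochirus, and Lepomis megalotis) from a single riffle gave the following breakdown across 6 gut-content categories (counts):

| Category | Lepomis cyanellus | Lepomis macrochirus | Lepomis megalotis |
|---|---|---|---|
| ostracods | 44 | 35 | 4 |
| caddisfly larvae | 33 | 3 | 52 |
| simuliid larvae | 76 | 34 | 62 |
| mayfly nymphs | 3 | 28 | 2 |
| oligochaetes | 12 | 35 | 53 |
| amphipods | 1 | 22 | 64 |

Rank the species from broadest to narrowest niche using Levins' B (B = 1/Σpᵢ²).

Lepomis macrochirus > Lepomis megalotis > Lepomis cyanellus

Proportions for Lepomis cyanellus (n=169): 44/169=0.2604, 33/169=0.1953, 76/169=0.4497, 3/169=0.0178, 12/169=0.0710, 1/169=0.0059
Proportions for Lepomis macrochirus (n=157): 35/157=0.2229, 3/157=0.0191, 34/157=0.2166, 28/157=0.1783, 35/157=0.2229, 22/157=0.1401
Proportions for Lepomis megalotis (n=237): 4/237=0.0169, 52/237=0.2194, 62/237=0.2616, 2/237=0.0084, 53/237=0.2236, 64/237=0.2700
Σp_cyanᵢ² = 0.2604² + 0.1953² + 0.4497² + 0.0178² + 0.0710² + 0.0059² = 0.067808 + 0.038142 + 0.202230 + 0.000317 + 0.005041 + 0.000035 = 0.313573
B_cyan = 1 / 0.313573 = 3.1891
Σp_macrᵢ² = 0.2229² + 0.0191² + 0.2166² + 0.1783² + 0.2229² + 0.1401² = 0.049684 + 0.000365 + 0.046916 + 0.031791 + 0.049684 + 0.019628 = 0.198068
B_macr = 1 / 0.198068 = 5.0488
Σp_megaᵢ² = 0.0169² + 0.2194² + 0.2616² + 0.0084² + 0.2236² + 0.2700² = 0.000286 + 0.048136 + 0.068435 + 0.000071 + 0.049997 + 0.072900 = 0.239825
B_mega = 1 / 0.239825 = 4.1697
Ranking by B (broadest → narrowest): Lepomis macrochirus (5.05) > Lepomis megalotis (4.17) > Lepomis cyanellus (3.19)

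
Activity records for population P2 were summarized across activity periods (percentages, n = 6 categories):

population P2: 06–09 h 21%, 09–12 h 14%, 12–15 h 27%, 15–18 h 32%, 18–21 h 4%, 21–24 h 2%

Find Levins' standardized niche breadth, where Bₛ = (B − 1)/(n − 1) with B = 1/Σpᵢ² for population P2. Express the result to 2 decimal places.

0.63

Convert percentages to proportions (divide by 100).
Σpᵢ² = 0.21² + 0.14² + 0.27² + 0.32² + 0.04² + 0.02² = 0.0441 + 0.0196 + 0.0729 + 0.1024 + 0.0016 + 0.0004 = 0.2410
B = 1 / 0.2410 = 4.1494
Bₛ = (B − 1)/(n − 1) = (4.1494 − 1)/(6 − 1) = 3.1494/5 = 0.6299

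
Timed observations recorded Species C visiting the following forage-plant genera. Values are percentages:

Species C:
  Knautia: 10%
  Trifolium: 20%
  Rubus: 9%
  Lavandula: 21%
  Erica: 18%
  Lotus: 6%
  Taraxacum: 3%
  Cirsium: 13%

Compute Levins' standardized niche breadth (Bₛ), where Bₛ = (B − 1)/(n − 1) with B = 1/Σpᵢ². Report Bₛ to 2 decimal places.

0.77

Convert percentages to proportions (divide by 100).
Σpᵢ² = 0.10² + 0.20² + 0.09² + 0.21² + 0.18² + 0.06² + 0.03² + 0.13² = 0.0100 + 0.0400 + 0.0081 + 0.0441 + 0.0324 + 0.0036 + 0.0009 + 0.0169 = 0.1560
B = 1 / 0.1560 = 6.4103
Bₛ = (B − 1)/(n − 1) = (6.4103 − 1)/(8 − 1) = 5.4103/7 = 0.7729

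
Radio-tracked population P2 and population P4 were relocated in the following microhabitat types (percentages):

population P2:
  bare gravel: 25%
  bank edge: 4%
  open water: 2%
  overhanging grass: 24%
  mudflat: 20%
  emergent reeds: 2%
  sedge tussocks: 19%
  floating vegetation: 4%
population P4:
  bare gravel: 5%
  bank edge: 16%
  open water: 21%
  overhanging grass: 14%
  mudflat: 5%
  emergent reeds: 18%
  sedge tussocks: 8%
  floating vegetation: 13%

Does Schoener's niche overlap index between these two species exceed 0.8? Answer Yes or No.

No

Convert percentages to proportions (divide by 100).
Σ|p₁ᵢ − p₂ᵢ| = 0.20 + 0.12 + 0.19 + 0.10 + 0.15 + 0.16 + 0.11 + 0.09 = 1.12
D = 1 − ½ × 1.12 = 1 − 0.560 = 0.4400
D = 0.4400 < 0.8 → No.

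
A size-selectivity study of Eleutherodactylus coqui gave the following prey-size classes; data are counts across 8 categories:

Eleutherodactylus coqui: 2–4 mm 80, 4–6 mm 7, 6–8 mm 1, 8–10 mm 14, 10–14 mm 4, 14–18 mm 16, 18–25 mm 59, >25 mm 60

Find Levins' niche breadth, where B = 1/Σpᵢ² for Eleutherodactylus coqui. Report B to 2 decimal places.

4.15

Proportions for Eleutherodactylus coqui (n=241): 80/241=0.3320, 7/241=0.0290, 1/241=0.0041, 14/241=0.0581, 4/241=0.0166, 16/241=0.0664, 59/241=0.2448, 60/241=0.2490
Σpᵢ² = 0.3320² + 0.0290² + 0.0041² + 0.0581² + 0.0166² + 0.0664² + 0.2448² + 0.2490² = 0.110224 + 0.000841 + 0.000017 + 0.003376 + 0.000276 + 0.004409 + 0.059927 + 0.062001 = 0.241071
B = 1 / 0.241071 = 4.1482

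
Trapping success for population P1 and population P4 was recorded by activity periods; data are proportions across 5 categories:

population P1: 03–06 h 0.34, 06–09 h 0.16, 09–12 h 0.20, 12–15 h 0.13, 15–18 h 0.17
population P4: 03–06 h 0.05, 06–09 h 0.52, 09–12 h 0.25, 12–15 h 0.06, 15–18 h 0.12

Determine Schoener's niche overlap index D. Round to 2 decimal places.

0.59

Σ|p₁ᵢ − p₂ᵢ| = 0.29 + 0.36 + 0.05 + 0.07 + 0.05 = 0.82
D = 1 − ½ × 0.82 = 1 − 0.410 = 0.5900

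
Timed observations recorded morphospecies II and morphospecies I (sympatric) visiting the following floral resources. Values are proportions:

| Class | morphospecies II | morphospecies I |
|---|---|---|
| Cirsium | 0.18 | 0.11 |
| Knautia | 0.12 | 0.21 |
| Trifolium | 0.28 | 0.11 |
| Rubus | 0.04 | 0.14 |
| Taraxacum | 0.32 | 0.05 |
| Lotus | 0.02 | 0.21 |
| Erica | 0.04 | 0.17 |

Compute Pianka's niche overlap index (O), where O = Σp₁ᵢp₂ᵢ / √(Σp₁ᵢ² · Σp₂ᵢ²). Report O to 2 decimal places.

Σ p₁ᵢp₂ᵢ = 0.0198 + 0.0252 + 0.0308 + 0.0056 + 0.0160 + 0.0042 + 0.0068 = 0.1084
Σp_1ᵢ² = 0.18² + 0.12² + 0.28² + 0.04² + 0.32² + 0.02² + 0.04² = 0.0324 + 0.0144 + 0.0784 + 0.0016 + 0.1024 + 0.0004 + 0.0016 = 0.2312
Σp_2ᵢ² = 0.11² + 0.21² + 0.11² + 0.14² + 0.05² + 0.21² + 0.17² = 0.0121 + 0.0441 + 0.0121 + 0.0196 + 0.0025 + 0.0441 + 0.0289 = 0.1634
O = 0.1084 / √(0.2312 × 0.1634) = 0.1084 / 0.19437 = 0.5577

0.56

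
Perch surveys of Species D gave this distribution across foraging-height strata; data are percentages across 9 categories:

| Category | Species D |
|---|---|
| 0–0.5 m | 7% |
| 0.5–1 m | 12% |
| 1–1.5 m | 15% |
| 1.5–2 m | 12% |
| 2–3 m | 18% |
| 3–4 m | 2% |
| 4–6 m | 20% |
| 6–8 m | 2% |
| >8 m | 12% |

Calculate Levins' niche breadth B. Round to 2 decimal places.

Convert percentages to proportions (divide by 100).
Σpᵢ² = 0.07² + 0.12² + 0.15² + 0.12² + 0.18² + 0.02² + 0.20² + 0.02² + 0.12² = 0.0049 + 0.0144 + 0.0225 + 0.0144 + 0.0324 + 0.0004 + 0.0400 + 0.0004 + 0.0144 = 0.1438
B = 1 / 0.1438 = 6.9541

6.95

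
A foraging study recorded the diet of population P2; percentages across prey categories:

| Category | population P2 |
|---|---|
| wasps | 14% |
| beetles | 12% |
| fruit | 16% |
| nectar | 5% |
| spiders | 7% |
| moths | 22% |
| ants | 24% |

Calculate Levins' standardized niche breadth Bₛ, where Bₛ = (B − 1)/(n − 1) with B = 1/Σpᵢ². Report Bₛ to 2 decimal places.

0.80

Convert percentages to proportions (divide by 100).
Σpᵢ² = 0.14² + 0.12² + 0.16² + 0.05² + 0.07² + 0.22² + 0.24² = 0.0196 + 0.0144 + 0.0256 + 0.0025 + 0.0049 + 0.0484 + 0.0576 = 0.1730
B = 1 / 0.1730 = 5.7803
Bₛ = (B − 1)/(n − 1) = (5.7803 − 1)/(7 − 1) = 4.7803/6 = 0.7967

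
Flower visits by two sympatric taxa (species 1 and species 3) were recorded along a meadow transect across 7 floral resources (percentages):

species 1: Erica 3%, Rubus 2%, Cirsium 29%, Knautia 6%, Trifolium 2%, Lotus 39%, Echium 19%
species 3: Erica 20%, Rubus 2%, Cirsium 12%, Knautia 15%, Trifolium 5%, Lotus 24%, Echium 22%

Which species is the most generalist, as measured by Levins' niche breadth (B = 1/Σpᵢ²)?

species 3

Convert percentages to proportions (divide by 100).
Σp_1ᵢ² = 0.03² + 0.02² + 0.29² + 0.06² + 0.02² + 0.39² + 0.19² = 0.0009 + 0.0004 + 0.0841 + 0.0036 + 0.0004 + 0.1521 + 0.0361 = 0.2776
B_1 = 1 / 0.2776 = 3.6023
Σp_3ᵢ² = 0.20² + 0.02² + 0.12² + 0.15² + 0.05² + 0.24² + 0.22² = 0.0400 + 0.0004 + 0.0144 + 0.0225 + 0.0025 + 0.0576 + 0.0484 = 0.1858
B_3 = 1 / 0.1858 = 5.3821
Highest B → broadest niche (most generalist): species 3 (B = 5.38).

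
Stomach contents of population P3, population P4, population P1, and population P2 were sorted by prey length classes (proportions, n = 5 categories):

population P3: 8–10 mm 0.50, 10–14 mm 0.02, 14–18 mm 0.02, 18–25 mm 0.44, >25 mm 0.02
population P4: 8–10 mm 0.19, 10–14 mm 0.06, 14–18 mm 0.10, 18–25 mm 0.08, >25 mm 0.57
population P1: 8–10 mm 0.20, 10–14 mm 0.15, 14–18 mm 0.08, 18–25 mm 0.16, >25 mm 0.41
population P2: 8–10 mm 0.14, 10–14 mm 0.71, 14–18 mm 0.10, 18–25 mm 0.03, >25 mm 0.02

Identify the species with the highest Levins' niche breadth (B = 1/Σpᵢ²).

Σp_P3ᵢ² = 0.50² + 0.02² + 0.02² + 0.44² + 0.02² = 0.2500 + 0.0004 + 0.0004 + 0.1936 + 0.0004 = 0.4448
B_P3 = 1 / 0.4448 = 2.2482
Σp_P4ᵢ² = 0.19² + 0.06² + 0.10² + 0.08² + 0.57² = 0.0361 + 0.0036 + 0.0100 + 0.0064 + 0.3249 = 0.3810
B_P4 = 1 / 0.3810 = 2.6247
Σp_P1ᵢ² = 0.20² + 0.15² + 0.08² + 0.16² + 0.41² = 0.0400 + 0.0225 + 0.0064 + 0.0256 + 0.1681 = 0.2626
B_P1 = 1 / 0.2626 = 3.8081
Σp_P2ᵢ² = 0.14² + 0.71² + 0.10² + 0.03² + 0.02² = 0.0196 + 0.5041 + 0.0100 + 0.0009 + 0.0004 = 0.5350
B_P2 = 1 / 0.5350 = 1.8692
Highest B → broadest niche (most generalist): population P1 (B = 3.81).

population P1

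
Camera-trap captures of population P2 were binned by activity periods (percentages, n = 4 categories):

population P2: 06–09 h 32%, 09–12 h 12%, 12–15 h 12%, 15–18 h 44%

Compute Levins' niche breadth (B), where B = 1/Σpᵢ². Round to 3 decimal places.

Convert percentages to proportions (divide by 100).
Σpᵢ² = 0.32² + 0.12² + 0.12² + 0.44² = 0.1024 + 0.0144 + 0.0144 + 0.1936 = 0.3248
B = 1 / 0.3248 = 3.07882

3.079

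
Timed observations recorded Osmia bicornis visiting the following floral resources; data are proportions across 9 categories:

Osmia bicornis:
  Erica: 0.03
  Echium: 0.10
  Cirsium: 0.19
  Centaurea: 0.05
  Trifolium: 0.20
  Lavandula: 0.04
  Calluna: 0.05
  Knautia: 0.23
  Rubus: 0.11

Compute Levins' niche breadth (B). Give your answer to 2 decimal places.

6.31

Σpᵢ² = 0.03² + 0.10² + 0.19² + 0.05² + 0.20² + 0.04² + 0.05² + 0.23² + 0.11² = 0.0009 + 0.0100 + 0.0361 + 0.0025 + 0.0400 + 0.0016 + 0.0025 + 0.0529 + 0.0121 = 0.1586
B = 1 / 0.1586 = 6.3052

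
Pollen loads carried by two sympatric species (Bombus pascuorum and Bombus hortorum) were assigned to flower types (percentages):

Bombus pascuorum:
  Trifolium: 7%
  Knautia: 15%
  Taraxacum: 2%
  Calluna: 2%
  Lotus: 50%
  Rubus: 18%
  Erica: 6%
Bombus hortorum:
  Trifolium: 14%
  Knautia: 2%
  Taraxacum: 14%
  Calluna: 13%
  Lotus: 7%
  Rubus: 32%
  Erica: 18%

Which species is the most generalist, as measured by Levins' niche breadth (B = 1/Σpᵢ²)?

Convert percentages to proportions (divide by 100).
Σp_pascᵢ² = 0.07² + 0.15² + 0.02² + 0.02² + 0.50² + 0.18² + 0.06² = 0.0049 + 0.0225 + 0.0004 + 0.0004 + 0.2500 + 0.0324 + 0.0036 = 0.3142
B_pasc = 1 / 0.3142 = 3.1827
Σp_hortᵢ² = 0.14² + 0.02² + 0.14² + 0.13² + 0.07² + 0.32² + 0.18² = 0.0196 + 0.0004 + 0.0196 + 0.0169 + 0.0049 + 0.1024 + 0.0324 = 0.1962
B_hort = 1 / 0.1962 = 5.0968
Highest B → broadest niche (most generalist): Bombus hortorum (B = 5.10).

Bombus hortorum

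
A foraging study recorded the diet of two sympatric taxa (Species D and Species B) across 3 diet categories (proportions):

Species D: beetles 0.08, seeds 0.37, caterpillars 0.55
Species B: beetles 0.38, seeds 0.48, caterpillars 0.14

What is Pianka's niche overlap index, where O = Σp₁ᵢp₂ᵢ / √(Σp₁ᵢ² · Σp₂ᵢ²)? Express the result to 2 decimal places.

Σ p₁ᵢp₂ᵢ = 0.0304 + 0.1776 + 0.0770 = 0.2850
Σp_1ᵢ² = 0.08² + 0.37² + 0.55² = 0.0064 + 0.1369 + 0.3025 = 0.4458
Σp_2ᵢ² = 0.38² + 0.48² + 0.14² = 0.1444 + 0.2304 + 0.0196 = 0.3944
O = 0.2850 / √(0.4458 × 0.3944) = 0.2850 / 0.41931 = 0.6797

0.68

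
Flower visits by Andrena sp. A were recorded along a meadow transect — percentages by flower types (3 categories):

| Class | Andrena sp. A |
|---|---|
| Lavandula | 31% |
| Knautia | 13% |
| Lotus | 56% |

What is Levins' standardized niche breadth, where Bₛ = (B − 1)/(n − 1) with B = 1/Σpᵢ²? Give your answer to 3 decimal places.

Convert percentages to proportions (divide by 100).
Σpᵢ² = 0.31² + 0.13² + 0.56² = 0.0961 + 0.0169 + 0.3136 = 0.4266
B = 1 / 0.4266 = 2.34412
Bₛ = (B − 1)/(n − 1) = (2.34412 − 1)/(3 − 1) = 1.34412/2 = 0.67206

0.672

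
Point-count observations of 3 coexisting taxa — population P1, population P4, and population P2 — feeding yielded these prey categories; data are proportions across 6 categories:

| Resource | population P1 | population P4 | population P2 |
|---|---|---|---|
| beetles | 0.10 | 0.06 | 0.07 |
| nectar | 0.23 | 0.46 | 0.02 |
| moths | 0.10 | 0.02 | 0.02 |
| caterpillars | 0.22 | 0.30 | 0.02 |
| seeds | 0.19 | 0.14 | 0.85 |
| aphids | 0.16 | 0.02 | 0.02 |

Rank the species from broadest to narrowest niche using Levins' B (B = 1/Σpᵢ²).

population P1 > population P4 > population P2

Σp_P1ᵢ² = 0.10² + 0.23² + 0.10² + 0.22² + 0.19² + 0.16² = 0.0100 + 0.0529 + 0.0100 + 0.0484 + 0.0361 + 0.0256 = 0.1830
B_P1 = 1 / 0.1830 = 5.4645
Σp_P4ᵢ² = 0.06² + 0.46² + 0.02² + 0.30² + 0.14² + 0.02² = 0.0036 + 0.2116 + 0.0004 + 0.0900 + 0.0196 + 0.0004 = 0.3256
B_P4 = 1 / 0.3256 = 3.0713
Σp_P2ᵢ² = 0.07² + 0.02² + 0.02² + 0.02² + 0.85² + 0.02² = 0.0049 + 0.0004 + 0.0004 + 0.0004 + 0.7225 + 0.0004 = 0.7290
B_P2 = 1 / 0.7290 = 1.3717
Ranking by B (broadest → narrowest): population P1 (5.46) > population P4 (3.07) > population P2 (1.37)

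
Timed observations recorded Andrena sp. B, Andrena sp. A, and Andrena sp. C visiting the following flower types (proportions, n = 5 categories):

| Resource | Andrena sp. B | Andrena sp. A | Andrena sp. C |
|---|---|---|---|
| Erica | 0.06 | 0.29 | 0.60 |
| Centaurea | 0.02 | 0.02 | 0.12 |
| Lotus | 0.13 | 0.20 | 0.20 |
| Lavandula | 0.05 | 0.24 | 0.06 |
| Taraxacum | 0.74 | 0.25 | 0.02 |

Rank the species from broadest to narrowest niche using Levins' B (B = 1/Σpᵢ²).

Σp_Bᵢ² = 0.06² + 0.02² + 0.13² + 0.05² + 0.74² = 0.0036 + 0.0004 + 0.0169 + 0.0025 + 0.5476 = 0.5710
B_B = 1 / 0.5710 = 1.7513
Σp_Aᵢ² = 0.29² + 0.02² + 0.20² + 0.24² + 0.25² = 0.0841 + 0.0004 + 0.0400 + 0.0576 + 0.0625 = 0.2446
B_A = 1 / 0.2446 = 4.0883
Σp_Cᵢ² = 0.60² + 0.12² + 0.20² + 0.06² + 0.02² = 0.3600 + 0.0144 + 0.0400 + 0.0036 + 0.0004 = 0.4184
B_C = 1 / 0.4184 = 2.3901
Ranking by B (broadest → narrowest): Andrena sp. A (4.09) > Andrena sp. C (2.39) > Andrena sp. B (1.75)

Andrena sp. A > Andrena sp. C > Andrena sp. B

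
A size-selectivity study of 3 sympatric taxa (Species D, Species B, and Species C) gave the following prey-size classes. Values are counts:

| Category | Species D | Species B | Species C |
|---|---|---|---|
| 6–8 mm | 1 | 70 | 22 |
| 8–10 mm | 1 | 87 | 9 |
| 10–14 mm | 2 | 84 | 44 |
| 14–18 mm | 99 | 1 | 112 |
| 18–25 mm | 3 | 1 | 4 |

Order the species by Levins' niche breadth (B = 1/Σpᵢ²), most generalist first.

Species B > Species C > Species D

Proportions for Species D (n=106): 1/106=0.0094, 1/106=0.0094, 2/106=0.0189, 99/106=0.9340, 3/106=0.0283
Proportions for Species B (n=243): 70/243=0.2881, 87/243=0.3580, 84/243=0.3457, 1/243=0.0041, 1/243=0.0041
Proportions for Species C (n=191): 22/191=0.1152, 9/191=0.0471, 44/191=0.2304, 112/191=0.5864, 4/191=0.0209
Σp_Dᵢ² = 0.0094² + 0.0094² + 0.0189² + 0.9340² + 0.0283² = 0.000088 + 0.000088 + 0.000357 + 0.872356 + 0.000801 = 0.873690
B_D = 1 / 0.873690 = 1.1446
Σp_Bᵢ² = 0.2881² + 0.3580² + 0.3457² + 0.0041² + 0.0041² = 0.083002 + 0.128164 + 0.119508 + 0.000017 + 0.000017 = 0.330708
B_B = 1 / 0.330708 = 3.0238
Σp_Cᵢ² = 0.1152² + 0.0471² + 0.2304² + 0.5864² + 0.0209² = 0.013271 + 0.002218 + 0.053084 + 0.343865 + 0.000437 = 0.412875
B_C = 1 / 0.412875 = 2.4220
Ranking by B (broadest → narrowest): Species B (3.02) > Species C (2.42) > Species D (1.14)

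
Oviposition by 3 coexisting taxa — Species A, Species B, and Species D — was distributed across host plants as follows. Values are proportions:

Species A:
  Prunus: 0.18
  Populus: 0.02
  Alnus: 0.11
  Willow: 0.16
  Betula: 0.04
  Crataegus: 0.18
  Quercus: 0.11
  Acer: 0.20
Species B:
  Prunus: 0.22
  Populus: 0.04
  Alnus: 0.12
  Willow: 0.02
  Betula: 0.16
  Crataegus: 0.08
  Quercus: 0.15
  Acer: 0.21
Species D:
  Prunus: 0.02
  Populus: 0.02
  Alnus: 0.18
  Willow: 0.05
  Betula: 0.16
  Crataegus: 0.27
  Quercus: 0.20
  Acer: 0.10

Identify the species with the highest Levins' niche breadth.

Species A

Σp_Aᵢ² = 0.18² + 0.02² + 0.11² + 0.16² + 0.04² + 0.18² + 0.11² + 0.20² = 0.0324 + 0.0004 + 0.0121 + 0.0256 + 0.0016 + 0.0324 + 0.0121 + 0.0400 = 0.1566
B_A = 1 / 0.1566 = 6.3857
Σp_Bᵢ² = 0.22² + 0.04² + 0.12² + 0.02² + 0.16² + 0.08² + 0.15² + 0.21² = 0.0484 + 0.0016 + 0.0144 + 0.0004 + 0.0256 + 0.0064 + 0.0225 + 0.0441 = 0.1634
B_B = 1 / 0.1634 = 6.1200
Σp_Dᵢ² = 0.02² + 0.02² + 0.18² + 0.05² + 0.16² + 0.27² + 0.20² + 0.10² = 0.0004 + 0.0004 + 0.0324 + 0.0025 + 0.0256 + 0.0729 + 0.0400 + 0.0100 = 0.1842
B_D = 1 / 0.1842 = 5.4289
Highest B → broadest niche (most generalist): Species A (B = 6.39).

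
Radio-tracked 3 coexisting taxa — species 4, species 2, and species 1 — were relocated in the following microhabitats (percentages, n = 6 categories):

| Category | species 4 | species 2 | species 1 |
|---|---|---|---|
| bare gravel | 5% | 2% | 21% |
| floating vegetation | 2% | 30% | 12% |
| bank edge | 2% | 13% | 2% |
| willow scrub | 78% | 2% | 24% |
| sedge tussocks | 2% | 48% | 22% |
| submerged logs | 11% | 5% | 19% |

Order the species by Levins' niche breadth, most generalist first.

species 1 > species 2 > species 4

Convert percentages to proportions (divide by 100).
Σp_4ᵢ² = 0.05² + 0.02² + 0.02² + 0.78² + 0.02² + 0.11² = 0.0025 + 0.0004 + 0.0004 + 0.6084 + 0.0004 + 0.0121 = 0.6242
B_4 = 1 / 0.6242 = 1.6021
Σp_2ᵢ² = 0.02² + 0.30² + 0.13² + 0.02² + 0.48² + 0.05² = 0.0004 + 0.0900 + 0.0169 + 0.0004 + 0.2304 + 0.0025 = 0.3406
B_2 = 1 / 0.3406 = 2.9360
Σp_1ᵢ² = 0.21² + 0.12² + 0.02² + 0.24² + 0.22² + 0.19² = 0.0441 + 0.0144 + 0.0004 + 0.0576 + 0.0484 + 0.0361 = 0.2010
B_1 = 1 / 0.2010 = 4.9751
Ranking by B (broadest → narrowest): species 1 (4.98) > species 2 (2.94) > species 4 (1.60)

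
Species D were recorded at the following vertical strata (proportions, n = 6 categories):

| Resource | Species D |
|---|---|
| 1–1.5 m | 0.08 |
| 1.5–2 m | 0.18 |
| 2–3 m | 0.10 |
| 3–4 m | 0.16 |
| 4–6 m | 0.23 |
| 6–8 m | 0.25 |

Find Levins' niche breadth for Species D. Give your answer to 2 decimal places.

Σpᵢ² = 0.08² + 0.18² + 0.10² + 0.16² + 0.23² + 0.25² = 0.0064 + 0.0324 + 0.0100 + 0.0256 + 0.0529 + 0.0625 = 0.1898
B = 1 / 0.1898 = 5.2687

5.27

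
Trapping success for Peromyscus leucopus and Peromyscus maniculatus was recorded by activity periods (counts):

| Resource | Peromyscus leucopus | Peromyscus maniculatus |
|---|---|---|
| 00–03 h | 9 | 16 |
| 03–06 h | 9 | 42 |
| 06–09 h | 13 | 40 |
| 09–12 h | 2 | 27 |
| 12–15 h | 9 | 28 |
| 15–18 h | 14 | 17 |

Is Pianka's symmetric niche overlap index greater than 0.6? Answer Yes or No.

Yes

Proportions for Peromyscus leucopus (n=56): 9/56=0.1607, 9/56=0.1607, 13/56=0.2321, 2/56=0.0357, 9/56=0.1607, 14/56=0.2500
Proportions for Peromyscus maniculatus (n=170): 16/170=0.0941, 42/170=0.2471, 40/170=0.2353, 27/170=0.1588, 28/170=0.1647, 17/170=0.1000
Σ p₁ᵢp₂ᵢ = 0.015122 + 0.039709 + 0.054613 + 0.005669 + 0.026467 + 0.025000 = 0.166580
Σp_1ᵢ² = 0.1607² + 0.1607² + 0.2321² + 0.0357² + 0.1607² + 0.2500² = 0.025824 + 0.025824 + 0.053870 + 0.001274 + 0.025824 + 0.062500 = 0.195116
Σp_2ᵢ² = 0.0941² + 0.2471² + 0.2353² + 0.1588² + 0.1647² + 0.1000² = 0.008855 + 0.061058 + 0.055366 + 0.025217 + 0.027126 + 0.010000 = 0.187622
O = 0.166580 / √(0.195116 × 0.187622) = 0.166580 / 0.1913323 = 0.8706
O = 0.8706 > 0.6 → Yes.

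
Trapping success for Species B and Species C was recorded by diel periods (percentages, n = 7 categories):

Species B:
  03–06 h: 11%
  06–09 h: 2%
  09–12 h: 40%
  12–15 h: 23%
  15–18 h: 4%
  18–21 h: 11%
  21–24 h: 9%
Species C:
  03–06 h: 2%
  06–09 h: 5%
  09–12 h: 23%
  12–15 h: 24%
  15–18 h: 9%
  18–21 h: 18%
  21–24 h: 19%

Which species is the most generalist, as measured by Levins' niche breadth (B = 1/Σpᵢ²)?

Convert percentages to proportions (divide by 100).
Σp_Bᵢ² = 0.11² + 0.02² + 0.40² + 0.23² + 0.04² + 0.11² + 0.09² = 0.0121 + 0.0004 + 0.1600 + 0.0529 + 0.0016 + 0.0121 + 0.0081 = 0.2472
B_B = 1 / 0.2472 = 4.0453
Σp_Cᵢ² = 0.02² + 0.05² + 0.23² + 0.24² + 0.09² + 0.18² + 0.19² = 0.0004 + 0.0025 + 0.0529 + 0.0576 + 0.0081 + 0.0324 + 0.0361 = 0.1900
B_C = 1 / 0.1900 = 5.2632
Highest B → broadest niche (most generalist): Species C (B = 5.26).

Species C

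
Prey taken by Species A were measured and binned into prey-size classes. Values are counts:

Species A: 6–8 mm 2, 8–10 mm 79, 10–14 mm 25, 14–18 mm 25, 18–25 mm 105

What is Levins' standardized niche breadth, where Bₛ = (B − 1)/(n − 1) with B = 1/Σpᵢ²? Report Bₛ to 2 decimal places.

0.50

Proportions for Species A (n=236): 2/236=0.0085, 79/236=0.3347, 25/236=0.1059, 25/236=0.1059, 105/236=0.4449
Σpᵢ² = 0.0085² + 0.3347² + 0.1059² + 0.1059² + 0.4449² = 0.000072 + 0.112024 + 0.011215 + 0.011215 + 0.197936 = 0.332462
B = 1 / 0.332462 = 3.0079
Bₛ = (B − 1)/(n − 1) = (3.0079 − 1)/(5 − 1) = 2.0079/4 = 0.5020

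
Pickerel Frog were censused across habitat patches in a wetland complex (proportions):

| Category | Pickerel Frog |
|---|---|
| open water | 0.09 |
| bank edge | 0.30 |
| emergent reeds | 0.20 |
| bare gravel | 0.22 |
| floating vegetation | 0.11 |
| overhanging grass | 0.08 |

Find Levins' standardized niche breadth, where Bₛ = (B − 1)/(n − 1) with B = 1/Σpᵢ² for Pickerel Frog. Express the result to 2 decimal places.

Σpᵢ² = 0.09² + 0.30² + 0.20² + 0.22² + 0.11² + 0.08² = 0.0081 + 0.0900 + 0.0400 + 0.0484 + 0.0121 + 0.0064 = 0.2050
B = 1 / 0.2050 = 4.8780
Bₛ = (B − 1)/(n − 1) = (4.8780 − 1)/(6 − 1) = 3.8780/5 = 0.7756

0.78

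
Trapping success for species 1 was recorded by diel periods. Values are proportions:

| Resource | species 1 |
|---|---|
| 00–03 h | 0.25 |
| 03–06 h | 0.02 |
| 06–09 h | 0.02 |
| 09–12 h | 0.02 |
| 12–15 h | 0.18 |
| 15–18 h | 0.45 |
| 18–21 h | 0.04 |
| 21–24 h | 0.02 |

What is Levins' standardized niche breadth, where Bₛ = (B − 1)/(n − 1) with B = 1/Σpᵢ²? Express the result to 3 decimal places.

Σpᵢ² = 0.25² + 0.02² + 0.02² + 0.02² + 0.18² + 0.45² + 0.04² + 0.02² = 0.0625 + 0.0004 + 0.0004 + 0.0004 + 0.0324 + 0.2025 + 0.0016 + 0.0004 = 0.3006
B = 1 / 0.3006 = 3.32668
Bₛ = (B − 1)/(n − 1) = (3.32668 − 1)/(8 − 1) = 2.32668/7 = 0.33238

0.332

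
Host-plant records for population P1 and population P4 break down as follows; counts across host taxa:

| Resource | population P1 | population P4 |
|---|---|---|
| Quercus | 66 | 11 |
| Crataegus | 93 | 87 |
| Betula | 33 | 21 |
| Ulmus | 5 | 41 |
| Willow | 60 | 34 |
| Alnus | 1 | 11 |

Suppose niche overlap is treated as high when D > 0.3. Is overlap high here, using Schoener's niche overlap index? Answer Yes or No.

Proportions for population P1 (n=258): 66/258=0.2558, 93/258=0.3605, 33/258=0.1279, 5/258=0.0194, 60/258=0.2326, 1/258=0.0039
Proportions for population P4 (n=205): 11/205=0.0537, 87/205=0.4244, 21/205=0.1024, 41/205=0.2000, 34/205=0.1659, 11/205=0.0537
Σ|p₁ᵢ − p₂ᵢ| = 0.2021 + 0.0639 + 0.0255 + 0.1806 + 0.0667 + 0.0498 = 0.5886
D = 1 − ½ × 0.5886 = 1 − 0.29430 = 0.70570
D = 0.70570 > 0.3 → Yes.

Yes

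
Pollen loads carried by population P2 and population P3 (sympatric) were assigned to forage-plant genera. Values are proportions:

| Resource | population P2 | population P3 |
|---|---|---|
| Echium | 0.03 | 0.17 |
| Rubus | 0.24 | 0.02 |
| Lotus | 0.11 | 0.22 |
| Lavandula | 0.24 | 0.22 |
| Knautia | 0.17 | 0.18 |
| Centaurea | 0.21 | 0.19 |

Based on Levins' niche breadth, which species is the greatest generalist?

population P3

Σp_P2ᵢ² = 0.03² + 0.24² + 0.11² + 0.24² + 0.17² + 0.21² = 0.0009 + 0.0576 + 0.0121 + 0.0576 + 0.0289 + 0.0441 = 0.2012
B_P2 = 1 / 0.2012 = 4.9702
Σp_P3ᵢ² = 0.17² + 0.02² + 0.22² + 0.22² + 0.18² + 0.19² = 0.0289 + 0.0004 + 0.0484 + 0.0484 + 0.0324 + 0.0361 = 0.1946
B_P3 = 1 / 0.1946 = 5.1387
Highest B → broadest niche (most generalist): population P3 (B = 5.14).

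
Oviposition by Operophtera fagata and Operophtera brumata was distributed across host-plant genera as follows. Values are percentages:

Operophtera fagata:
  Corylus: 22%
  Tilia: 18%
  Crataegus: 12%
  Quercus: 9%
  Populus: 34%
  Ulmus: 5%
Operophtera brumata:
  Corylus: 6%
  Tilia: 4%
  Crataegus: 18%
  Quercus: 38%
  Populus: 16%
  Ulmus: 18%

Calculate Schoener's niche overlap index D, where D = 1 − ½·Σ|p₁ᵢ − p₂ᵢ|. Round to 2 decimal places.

0.52

Convert percentages to proportions (divide by 100).
Σ|p₁ᵢ − p₂ᵢ| = 0.16 + 0.14 + 0.06 + 0.29 + 0.18 + 0.13 = 0.96
D = 1 − ½ × 0.96 = 1 − 0.480 = 0.5200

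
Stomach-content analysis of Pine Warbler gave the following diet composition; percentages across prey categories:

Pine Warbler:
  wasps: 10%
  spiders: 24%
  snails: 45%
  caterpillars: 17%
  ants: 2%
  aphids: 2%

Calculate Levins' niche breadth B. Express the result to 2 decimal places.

Convert percentages to proportions (divide by 100).
Σpᵢ² = 0.10² + 0.24² + 0.45² + 0.17² + 0.02² + 0.02² = 0.0100 + 0.0576 + 0.2025 + 0.0289 + 0.0004 + 0.0004 = 0.2998
B = 1 / 0.2998 = 3.3356

3.34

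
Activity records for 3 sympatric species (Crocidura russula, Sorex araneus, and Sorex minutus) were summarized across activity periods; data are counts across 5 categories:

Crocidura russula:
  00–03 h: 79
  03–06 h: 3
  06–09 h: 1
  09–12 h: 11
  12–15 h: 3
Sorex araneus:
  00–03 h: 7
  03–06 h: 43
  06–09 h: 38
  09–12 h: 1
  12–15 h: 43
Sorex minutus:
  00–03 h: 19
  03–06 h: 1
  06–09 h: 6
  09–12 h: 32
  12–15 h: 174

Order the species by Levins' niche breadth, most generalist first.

Sorex araneus > Sorex minutus > Crocidura russula

Proportions for Crocidura russula (n=97): 79/97=0.8144, 3/97=0.0309, 1/97=0.0103, 11/97=0.1134, 3/97=0.0309
Proportions for Sorex araneus (n=132): 7/132=0.0530, 43/132=0.3258, 38/132=0.2879, 1/132=0.0076, 43/132=0.3258
Proportions for Sorex minutus (n=232): 19/232=0.0819, 1/232=0.0043, 6/232=0.0259, 32/232=0.1379, 174/232=0.7500
Σp_russᵢ² = 0.8144² + 0.0309² + 0.0103² + 0.1134² + 0.0309² = 0.663247 + 0.000955 + 0.000106 + 0.012860 + 0.000955 = 0.678123
B_russ = 1 / 0.678123 = 1.4747
Σp_aranᵢ² = 0.0530² + 0.3258² + 0.2879² + 0.0076² + 0.3258² = 0.002809 + 0.106146 + 0.082886 + 0.000058 + 0.106146 = 0.298045
B_aran = 1 / 0.298045 = 3.3552
Σp_minuᵢ² = 0.0819² + 0.0043² + 0.0259² + 0.1379² + 0.7500² = 0.006708 + 0.000018 + 0.000671 + 0.019016 + 0.562500 = 0.588913
B_minu = 1 / 0.588913 = 1.6980
Ranking by B (broadest → narrowest): Sorex araneus (3.36) > Sorex minutus (1.70) > Crocidura russula (1.47)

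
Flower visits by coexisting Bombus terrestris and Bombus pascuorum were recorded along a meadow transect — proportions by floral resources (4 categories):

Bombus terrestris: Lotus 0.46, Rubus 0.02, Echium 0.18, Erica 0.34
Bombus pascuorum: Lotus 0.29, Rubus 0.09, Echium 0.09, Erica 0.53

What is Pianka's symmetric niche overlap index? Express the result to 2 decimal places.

Σ p₁ᵢp₂ᵢ = 0.1334 + 0.0018 + 0.0162 + 0.1802 = 0.3316
Σp_1ᵢ² = 0.46² + 0.02² + 0.18² + 0.34² = 0.2116 + 0.0004 + 0.0324 + 0.1156 = 0.3600
Σp_2ᵢ² = 0.29² + 0.09² + 0.09² + 0.53² = 0.0841 + 0.0081 + 0.0081 + 0.2809 = 0.3812
O = 0.3316 / √(0.3600 × 0.3812) = 0.3316 / 0.37045 = 0.8951

0.90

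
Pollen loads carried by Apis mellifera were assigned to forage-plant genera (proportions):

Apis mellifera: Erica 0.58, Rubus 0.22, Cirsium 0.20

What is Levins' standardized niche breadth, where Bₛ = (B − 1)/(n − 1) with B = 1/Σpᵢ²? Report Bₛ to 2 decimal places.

Σpᵢ² = 0.58² + 0.22² + 0.20² = 0.3364 + 0.0484 + 0.0400 = 0.4248
B = 1 / 0.4248 = 2.3540
Bₛ = (B − 1)/(n − 1) = (2.3540 − 1)/(3 − 1) = 1.3540/2 = 0.6770

0.68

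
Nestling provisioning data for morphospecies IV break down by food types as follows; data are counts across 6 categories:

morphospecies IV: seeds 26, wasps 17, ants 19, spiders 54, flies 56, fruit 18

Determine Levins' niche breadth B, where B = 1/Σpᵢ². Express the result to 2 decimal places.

Proportions for morphospecies IV (n=190): 26/190=0.1368, 17/190=0.0895, 19/190=0.1000, 54/190=0.2842, 56/190=0.2947, 18/190=0.0947
Σpᵢ² = 0.1368² + 0.0895² + 0.1000² + 0.2842² + 0.2947² + 0.0947² = 0.018714 + 0.008010 + 0.010000 + 0.080770 + 0.086848 + 0.008968 = 0.213310
B = 1 / 0.213310 = 4.6880

4.69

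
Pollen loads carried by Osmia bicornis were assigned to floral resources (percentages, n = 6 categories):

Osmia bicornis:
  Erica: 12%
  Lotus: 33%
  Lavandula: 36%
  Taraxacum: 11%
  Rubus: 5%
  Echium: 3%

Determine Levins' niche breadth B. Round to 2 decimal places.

Convert percentages to proportions (divide by 100).
Σpᵢ² = 0.12² + 0.33² + 0.36² + 0.11² + 0.05² + 0.03² = 0.0144 + 0.1089 + 0.1296 + 0.0121 + 0.0025 + 0.0009 = 0.2684
B = 1 / 0.2684 = 3.7258

3.73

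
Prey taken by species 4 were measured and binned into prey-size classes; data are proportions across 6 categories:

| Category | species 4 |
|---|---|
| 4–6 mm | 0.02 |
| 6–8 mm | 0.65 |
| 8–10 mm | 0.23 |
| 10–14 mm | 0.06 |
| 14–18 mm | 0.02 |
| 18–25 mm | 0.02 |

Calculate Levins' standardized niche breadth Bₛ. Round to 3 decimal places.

Σpᵢ² = 0.02² + 0.65² + 0.23² + 0.06² + 0.02² + 0.02² = 0.0004 + 0.4225 + 0.0529 + 0.0036 + 0.0004 + 0.0004 = 0.4802
B = 1 / 0.4802 = 2.08247
Bₛ = (B − 1)/(n − 1) = (2.08247 − 1)/(6 − 1) = 1.08247/5 = 0.21649

0.216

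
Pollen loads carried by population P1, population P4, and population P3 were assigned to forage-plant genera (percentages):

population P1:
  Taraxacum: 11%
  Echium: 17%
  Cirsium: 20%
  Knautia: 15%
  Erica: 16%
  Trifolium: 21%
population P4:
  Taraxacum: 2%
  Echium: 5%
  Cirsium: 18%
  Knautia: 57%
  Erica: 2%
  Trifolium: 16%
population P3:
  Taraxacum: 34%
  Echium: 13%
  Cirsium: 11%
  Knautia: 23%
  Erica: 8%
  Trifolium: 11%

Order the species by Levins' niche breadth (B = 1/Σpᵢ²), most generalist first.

population P1 > population P3 > population P4

Convert percentages to proportions (divide by 100).
Σp_P1ᵢ² = 0.11² + 0.17² + 0.20² + 0.15² + 0.16² + 0.21² = 0.0121 + 0.0289 + 0.0400 + 0.0225 + 0.0256 + 0.0441 = 0.1732
B_P1 = 1 / 0.1732 = 5.7737
Σp_P4ᵢ² = 0.02² + 0.05² + 0.18² + 0.57² + 0.02² + 0.16² = 0.0004 + 0.0025 + 0.0324 + 0.3249 + 0.0004 + 0.0256 = 0.3862
B_P4 = 1 / 0.3862 = 2.5893
Σp_P3ᵢ² = 0.34² + 0.13² + 0.11² + 0.23² + 0.08² + 0.11² = 0.1156 + 0.0169 + 0.0121 + 0.0529 + 0.0064 + 0.0121 = 0.2160
B_P3 = 1 / 0.2160 = 4.6296
Ranking by B (broadest → narrowest): population P1 (5.77) > population P3 (4.63) > population P4 (2.59)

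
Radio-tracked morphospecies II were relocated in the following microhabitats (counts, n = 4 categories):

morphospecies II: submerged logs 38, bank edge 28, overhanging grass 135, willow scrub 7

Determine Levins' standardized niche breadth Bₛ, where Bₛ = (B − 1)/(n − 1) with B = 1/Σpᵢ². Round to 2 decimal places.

Proportions for morphospecies II (n=208): 38/208=0.1827, 28/208=0.1346, 135/208=0.6490, 7/208=0.0337
Σpᵢ² = 0.1827² + 0.1346² + 0.6490² + 0.0337² = 0.033379 + 0.018117 + 0.421201 + 0.001136 = 0.473833
B = 1 / 0.473833 = 2.1104
Bₛ = (B − 1)/(n − 1) = (2.1104 − 1)/(4 − 1) = 1.1104/3 = 0.3701

0.37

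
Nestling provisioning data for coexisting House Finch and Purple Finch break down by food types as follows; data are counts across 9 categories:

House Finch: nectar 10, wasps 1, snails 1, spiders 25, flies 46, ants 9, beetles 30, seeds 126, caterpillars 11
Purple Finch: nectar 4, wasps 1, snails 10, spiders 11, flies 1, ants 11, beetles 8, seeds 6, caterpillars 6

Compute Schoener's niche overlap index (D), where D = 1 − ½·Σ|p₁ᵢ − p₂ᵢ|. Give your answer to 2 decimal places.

Proportions for House Finch (n=259): 10/259=0.0386, 1/259=0.0039, 1/259=0.0039, 25/259=0.0965, 46/259=0.1776, 9/259=0.0347, 30/259=0.1158, 126/259=0.4865, 11/259=0.0425
Proportions for Purple Finch (n=58): 4/58=0.0690, 1/58=0.0172, 10/58=0.1724, 11/58=0.1897, 1/58=0.0172, 11/58=0.1897, 8/58=0.1379, 6/58=0.1034, 6/58=0.1034
Σ|p₁ᵢ − p₂ᵢ| = 0.0304 + 0.0133 + 0.1685 + 0.0932 + 0.1604 + 0.1550 + 0.0221 + 0.3831 + 0.0609 = 1.0869
D = 1 − ½ × 1.0869 = 1 − 0.54345 = 0.45655

0.46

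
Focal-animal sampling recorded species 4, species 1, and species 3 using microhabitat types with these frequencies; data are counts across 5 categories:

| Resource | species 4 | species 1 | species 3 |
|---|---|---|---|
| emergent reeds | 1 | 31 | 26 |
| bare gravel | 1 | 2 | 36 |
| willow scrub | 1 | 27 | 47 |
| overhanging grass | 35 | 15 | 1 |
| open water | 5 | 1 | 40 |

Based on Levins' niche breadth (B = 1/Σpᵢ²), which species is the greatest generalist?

Proportions for species 4 (n=43): 1/43=0.0233, 1/43=0.0233, 1/43=0.0233, 35/43=0.8140, 5/43=0.1163
Proportions for species 1 (n=76): 31/76=0.4079, 2/76=0.0263, 27/76=0.3553, 15/76=0.1974, 1/76=0.0132
Proportions for species 3 (n=150): 26/150=0.1733, 36/150=0.2400, 47/150=0.3133, 1/150=0.0067, 40/150=0.2667
Σp_4ᵢ² = 0.0233² + 0.0233² + 0.0233² + 0.8140² + 0.1163² = 0.000543 + 0.000543 + 0.000543 + 0.662596 + 0.013526 = 0.677751
B_4 = 1 / 0.677751 = 1.4755
Σp_1ᵢ² = 0.4079² + 0.0263² + 0.3553² + 0.1974² + 0.0132² = 0.166382 + 0.000692 + 0.126238 + 0.038967 + 0.000174 = 0.332453
B_1 = 1 / 0.332453 = 3.0079
Σp_3ᵢ² = 0.1733² + 0.2400² + 0.3133² + 0.0067² + 0.2667² = 0.030033 + 0.057600 + 0.098157 + 0.000045 + 0.071129 = 0.256964
B_3 = 1 / 0.256964 = 3.8916
Highest B → broadest niche (most generalist): species 3 (B = 3.89).

species 3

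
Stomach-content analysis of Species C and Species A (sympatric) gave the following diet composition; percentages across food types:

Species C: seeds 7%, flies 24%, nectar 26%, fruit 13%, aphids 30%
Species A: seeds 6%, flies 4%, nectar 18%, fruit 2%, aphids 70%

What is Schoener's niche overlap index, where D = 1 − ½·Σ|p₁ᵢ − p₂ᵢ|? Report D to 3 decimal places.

0.600

Convert percentages to proportions (divide by 100).
Σ|p₁ᵢ − p₂ᵢ| = 0.01 + 0.20 + 0.08 + 0.11 + 0.40 = 0.80
D = 1 − ½ × 0.80 = 1 − 0.400 = 0.60000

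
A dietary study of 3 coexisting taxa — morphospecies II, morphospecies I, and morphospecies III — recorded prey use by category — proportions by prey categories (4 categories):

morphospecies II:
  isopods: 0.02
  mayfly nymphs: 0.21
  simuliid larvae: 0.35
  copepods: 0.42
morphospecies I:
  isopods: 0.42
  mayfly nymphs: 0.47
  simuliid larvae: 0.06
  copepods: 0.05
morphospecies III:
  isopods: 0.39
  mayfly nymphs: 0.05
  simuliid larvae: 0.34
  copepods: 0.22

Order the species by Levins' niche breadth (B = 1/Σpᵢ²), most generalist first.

morphospecies III > morphospecies II > morphospecies I

Σp_IIᵢ² = 0.02² + 0.21² + 0.35² + 0.42² = 0.0004 + 0.0441 + 0.1225 + 0.1764 = 0.3434
B_II = 1 / 0.3434 = 2.9121
Σp_Iᵢ² = 0.42² + 0.47² + 0.06² + 0.05² = 0.1764 + 0.2209 + 0.0036 + 0.0025 = 0.4034
B_I = 1 / 0.4034 = 2.4789
Σp_IIIᵢ² = 0.39² + 0.05² + 0.34² + 0.22² = 0.1521 + 0.0025 + 0.1156 + 0.0484 = 0.3186
B_III = 1 / 0.3186 = 3.1387
Ranking by B (broadest → narrowest): morphospecies III (3.14) > morphospecies II (2.91) > morphospecies I (2.48)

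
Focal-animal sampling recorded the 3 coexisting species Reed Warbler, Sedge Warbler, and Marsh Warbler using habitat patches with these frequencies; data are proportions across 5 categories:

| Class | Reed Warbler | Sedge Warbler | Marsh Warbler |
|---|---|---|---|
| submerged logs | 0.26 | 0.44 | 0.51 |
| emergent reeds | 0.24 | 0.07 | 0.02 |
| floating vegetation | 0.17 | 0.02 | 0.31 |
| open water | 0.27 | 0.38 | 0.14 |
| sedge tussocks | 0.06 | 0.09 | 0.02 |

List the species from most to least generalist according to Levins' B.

Reed Warbler > Sedge Warbler > Marsh Warbler

Σp_Reedᵢ² = 0.26² + 0.24² + 0.17² + 0.27² + 0.06² = 0.0676 + 0.0576 + 0.0289 + 0.0729 + 0.0036 = 0.2306
B_Reed = 1 / 0.2306 = 4.3365
Σp_Sedgᵢ² = 0.44² + 0.07² + 0.02² + 0.38² + 0.09² = 0.1936 + 0.0049 + 0.0004 + 0.1444 + 0.0081 = 0.3514
B_Sedg = 1 / 0.3514 = 2.8458
Σp_Marsᵢ² = 0.51² + 0.02² + 0.31² + 0.14² + 0.02² = 0.2601 + 0.0004 + 0.0961 + 0.0196 + 0.0004 = 0.3766
B_Mars = 1 / 0.3766 = 2.6553
Ranking by B (broadest → narrowest): Reed Warbler (4.34) > Sedge Warbler (2.85) > Marsh Warbler (2.66)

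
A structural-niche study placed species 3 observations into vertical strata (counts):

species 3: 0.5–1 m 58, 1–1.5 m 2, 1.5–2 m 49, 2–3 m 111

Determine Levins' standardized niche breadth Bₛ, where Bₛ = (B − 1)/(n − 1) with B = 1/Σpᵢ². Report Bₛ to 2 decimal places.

0.56

Proportions for species 3 (n=220): 58/220=0.2636, 2/220=0.0091, 49/220=0.2227, 111/220=0.5045
Σpᵢ² = 0.2636² + 0.0091² + 0.2227² + 0.5045² = 0.069485 + 0.000083 + 0.049595 + 0.254520 = 0.373683
B = 1 / 0.373683 = 2.6761
Bₛ = (B − 1)/(n − 1) = (2.6761 − 1)/(4 − 1) = 1.6761/3 = 0.5587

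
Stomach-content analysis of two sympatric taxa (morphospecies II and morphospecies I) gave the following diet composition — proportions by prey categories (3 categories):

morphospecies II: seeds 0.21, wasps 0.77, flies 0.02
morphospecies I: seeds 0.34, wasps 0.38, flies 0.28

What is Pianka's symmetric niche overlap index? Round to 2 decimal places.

Σ p₁ᵢp₂ᵢ = 0.0714 + 0.2926 + 0.0056 = 0.3696
Σp_1ᵢ² = 0.21² + 0.77² + 0.02² = 0.0441 + 0.5929 + 0.0004 = 0.6374
Σp_2ᵢ² = 0.34² + 0.38² + 0.28² = 0.1156 + 0.1444 + 0.0784 = 0.3384
O = 0.3696 / √(0.6374 × 0.3384) = 0.3696 / 0.46443 = 0.7958

0.80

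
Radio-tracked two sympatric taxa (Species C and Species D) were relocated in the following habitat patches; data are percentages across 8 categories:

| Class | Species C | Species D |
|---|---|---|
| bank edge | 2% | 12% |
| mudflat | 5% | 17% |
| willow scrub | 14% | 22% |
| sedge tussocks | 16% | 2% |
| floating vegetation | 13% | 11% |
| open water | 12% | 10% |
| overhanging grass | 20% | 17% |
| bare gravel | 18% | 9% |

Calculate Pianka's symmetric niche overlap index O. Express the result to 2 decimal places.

Convert percentages to proportions (divide by 100).
Σ p₁ᵢp₂ᵢ = 0.0024 + 0.0085 + 0.0308 + 0.0032 + 0.0143 + 0.0120 + 0.0340 + 0.0162 = 0.1214
Σp_1ᵢ² = 0.02² + 0.05² + 0.14² + 0.16² + 0.13² + 0.12² + 0.20² + 0.18² = 0.0004 + 0.0025 + 0.0196 + 0.0256 + 0.0169 + 0.0144 + 0.0400 + 0.0324 = 0.1518
Σp_2ᵢ² = 0.12² + 0.17² + 0.22² + 0.02² + 0.11² + 0.10² + 0.17² + 0.09² = 0.0144 + 0.0289 + 0.0484 + 0.0004 + 0.0121 + 0.0100 + 0.0289 + 0.0081 = 0.1512
O = 0.1214 / √(0.1518 × 0.1512) = 0.1214 / 0.15150 = 0.8013

0.80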